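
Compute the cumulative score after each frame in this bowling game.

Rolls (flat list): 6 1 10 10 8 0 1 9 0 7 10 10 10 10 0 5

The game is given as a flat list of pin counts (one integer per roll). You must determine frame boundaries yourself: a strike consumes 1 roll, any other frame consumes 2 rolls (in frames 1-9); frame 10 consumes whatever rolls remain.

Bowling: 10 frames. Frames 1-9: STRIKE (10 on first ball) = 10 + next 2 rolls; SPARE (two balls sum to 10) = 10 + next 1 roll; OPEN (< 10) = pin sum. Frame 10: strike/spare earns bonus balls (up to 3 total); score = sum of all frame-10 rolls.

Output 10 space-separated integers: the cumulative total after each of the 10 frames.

Frame 1: OPEN (6+1=7). Cumulative: 7
Frame 2: STRIKE. 10 + next two rolls (10+8) = 28. Cumulative: 35
Frame 3: STRIKE. 10 + next two rolls (8+0) = 18. Cumulative: 53
Frame 4: OPEN (8+0=8). Cumulative: 61
Frame 5: SPARE (1+9=10). 10 + next roll (0) = 10. Cumulative: 71
Frame 6: OPEN (0+7=7). Cumulative: 78
Frame 7: STRIKE. 10 + next two rolls (10+10) = 30. Cumulative: 108
Frame 8: STRIKE. 10 + next two rolls (10+10) = 30. Cumulative: 138
Frame 9: STRIKE. 10 + next two rolls (10+0) = 20. Cumulative: 158
Frame 10: STRIKE. Sum of all frame-10 rolls (10+0+5) = 15. Cumulative: 173

Answer: 7 35 53 61 71 78 108 138 158 173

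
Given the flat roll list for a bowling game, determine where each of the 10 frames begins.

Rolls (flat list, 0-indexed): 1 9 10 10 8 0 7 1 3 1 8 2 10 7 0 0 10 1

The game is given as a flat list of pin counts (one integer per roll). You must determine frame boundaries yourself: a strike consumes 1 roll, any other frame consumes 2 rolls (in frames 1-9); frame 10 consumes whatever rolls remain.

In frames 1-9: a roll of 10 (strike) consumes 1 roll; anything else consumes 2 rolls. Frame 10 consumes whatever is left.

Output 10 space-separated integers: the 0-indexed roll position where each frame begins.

Answer: 0 2 3 4 6 8 10 12 13 15

Derivation:
Frame 1 starts at roll index 0: rolls=1,9 (sum=10), consumes 2 rolls
Frame 2 starts at roll index 2: roll=10 (strike), consumes 1 roll
Frame 3 starts at roll index 3: roll=10 (strike), consumes 1 roll
Frame 4 starts at roll index 4: rolls=8,0 (sum=8), consumes 2 rolls
Frame 5 starts at roll index 6: rolls=7,1 (sum=8), consumes 2 rolls
Frame 6 starts at roll index 8: rolls=3,1 (sum=4), consumes 2 rolls
Frame 7 starts at roll index 10: rolls=8,2 (sum=10), consumes 2 rolls
Frame 8 starts at roll index 12: roll=10 (strike), consumes 1 roll
Frame 9 starts at roll index 13: rolls=7,0 (sum=7), consumes 2 rolls
Frame 10 starts at roll index 15: 3 remaining rolls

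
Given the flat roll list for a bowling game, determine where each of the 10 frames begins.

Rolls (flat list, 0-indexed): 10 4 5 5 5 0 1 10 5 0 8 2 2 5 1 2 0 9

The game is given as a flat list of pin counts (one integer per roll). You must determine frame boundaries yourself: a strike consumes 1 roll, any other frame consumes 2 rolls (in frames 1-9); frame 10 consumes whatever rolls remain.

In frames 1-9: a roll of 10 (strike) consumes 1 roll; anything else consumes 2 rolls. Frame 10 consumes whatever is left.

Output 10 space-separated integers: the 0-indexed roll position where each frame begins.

Answer: 0 1 3 5 7 8 10 12 14 16

Derivation:
Frame 1 starts at roll index 0: roll=10 (strike), consumes 1 roll
Frame 2 starts at roll index 1: rolls=4,5 (sum=9), consumes 2 rolls
Frame 3 starts at roll index 3: rolls=5,5 (sum=10), consumes 2 rolls
Frame 4 starts at roll index 5: rolls=0,1 (sum=1), consumes 2 rolls
Frame 5 starts at roll index 7: roll=10 (strike), consumes 1 roll
Frame 6 starts at roll index 8: rolls=5,0 (sum=5), consumes 2 rolls
Frame 7 starts at roll index 10: rolls=8,2 (sum=10), consumes 2 rolls
Frame 8 starts at roll index 12: rolls=2,5 (sum=7), consumes 2 rolls
Frame 9 starts at roll index 14: rolls=1,2 (sum=3), consumes 2 rolls
Frame 10 starts at roll index 16: 2 remaining rolls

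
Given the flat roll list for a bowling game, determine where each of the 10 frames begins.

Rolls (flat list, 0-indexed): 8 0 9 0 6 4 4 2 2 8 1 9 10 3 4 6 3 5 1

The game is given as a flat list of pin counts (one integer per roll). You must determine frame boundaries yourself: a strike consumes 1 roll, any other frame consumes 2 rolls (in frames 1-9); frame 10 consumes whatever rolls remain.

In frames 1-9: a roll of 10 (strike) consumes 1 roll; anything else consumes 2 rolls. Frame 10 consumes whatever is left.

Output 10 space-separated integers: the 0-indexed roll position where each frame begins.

Frame 1 starts at roll index 0: rolls=8,0 (sum=8), consumes 2 rolls
Frame 2 starts at roll index 2: rolls=9,0 (sum=9), consumes 2 rolls
Frame 3 starts at roll index 4: rolls=6,4 (sum=10), consumes 2 rolls
Frame 4 starts at roll index 6: rolls=4,2 (sum=6), consumes 2 rolls
Frame 5 starts at roll index 8: rolls=2,8 (sum=10), consumes 2 rolls
Frame 6 starts at roll index 10: rolls=1,9 (sum=10), consumes 2 rolls
Frame 7 starts at roll index 12: roll=10 (strike), consumes 1 roll
Frame 8 starts at roll index 13: rolls=3,4 (sum=7), consumes 2 rolls
Frame 9 starts at roll index 15: rolls=6,3 (sum=9), consumes 2 rolls
Frame 10 starts at roll index 17: 2 remaining rolls

Answer: 0 2 4 6 8 10 12 13 15 17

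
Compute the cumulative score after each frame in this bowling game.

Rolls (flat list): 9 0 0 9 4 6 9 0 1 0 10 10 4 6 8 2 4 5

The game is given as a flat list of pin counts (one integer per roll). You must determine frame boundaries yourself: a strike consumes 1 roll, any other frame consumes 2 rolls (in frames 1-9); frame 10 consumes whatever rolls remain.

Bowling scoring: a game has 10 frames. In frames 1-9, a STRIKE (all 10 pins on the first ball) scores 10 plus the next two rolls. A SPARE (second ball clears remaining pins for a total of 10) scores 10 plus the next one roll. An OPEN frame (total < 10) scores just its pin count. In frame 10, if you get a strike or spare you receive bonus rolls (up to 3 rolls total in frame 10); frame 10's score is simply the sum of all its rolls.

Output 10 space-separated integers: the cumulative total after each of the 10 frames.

Frame 1: OPEN (9+0=9). Cumulative: 9
Frame 2: OPEN (0+9=9). Cumulative: 18
Frame 3: SPARE (4+6=10). 10 + next roll (9) = 19. Cumulative: 37
Frame 4: OPEN (9+0=9). Cumulative: 46
Frame 5: OPEN (1+0=1). Cumulative: 47
Frame 6: STRIKE. 10 + next two rolls (10+4) = 24. Cumulative: 71
Frame 7: STRIKE. 10 + next two rolls (4+6) = 20. Cumulative: 91
Frame 8: SPARE (4+6=10). 10 + next roll (8) = 18. Cumulative: 109
Frame 9: SPARE (8+2=10). 10 + next roll (4) = 14. Cumulative: 123
Frame 10: OPEN. Sum of all frame-10 rolls (4+5) = 9. Cumulative: 132

Answer: 9 18 37 46 47 71 91 109 123 132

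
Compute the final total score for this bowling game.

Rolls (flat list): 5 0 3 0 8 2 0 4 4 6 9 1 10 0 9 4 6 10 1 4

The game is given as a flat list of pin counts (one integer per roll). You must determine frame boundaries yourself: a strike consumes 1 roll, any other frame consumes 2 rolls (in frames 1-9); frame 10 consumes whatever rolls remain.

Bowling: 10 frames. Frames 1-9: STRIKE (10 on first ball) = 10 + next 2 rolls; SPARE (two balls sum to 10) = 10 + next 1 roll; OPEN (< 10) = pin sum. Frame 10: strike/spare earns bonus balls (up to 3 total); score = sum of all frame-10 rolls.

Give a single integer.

Answer: 124

Derivation:
Frame 1: OPEN (5+0=5). Cumulative: 5
Frame 2: OPEN (3+0=3). Cumulative: 8
Frame 3: SPARE (8+2=10). 10 + next roll (0) = 10. Cumulative: 18
Frame 4: OPEN (0+4=4). Cumulative: 22
Frame 5: SPARE (4+6=10). 10 + next roll (9) = 19. Cumulative: 41
Frame 6: SPARE (9+1=10). 10 + next roll (10) = 20. Cumulative: 61
Frame 7: STRIKE. 10 + next two rolls (0+9) = 19. Cumulative: 80
Frame 8: OPEN (0+9=9). Cumulative: 89
Frame 9: SPARE (4+6=10). 10 + next roll (10) = 20. Cumulative: 109
Frame 10: STRIKE. Sum of all frame-10 rolls (10+1+4) = 15. Cumulative: 124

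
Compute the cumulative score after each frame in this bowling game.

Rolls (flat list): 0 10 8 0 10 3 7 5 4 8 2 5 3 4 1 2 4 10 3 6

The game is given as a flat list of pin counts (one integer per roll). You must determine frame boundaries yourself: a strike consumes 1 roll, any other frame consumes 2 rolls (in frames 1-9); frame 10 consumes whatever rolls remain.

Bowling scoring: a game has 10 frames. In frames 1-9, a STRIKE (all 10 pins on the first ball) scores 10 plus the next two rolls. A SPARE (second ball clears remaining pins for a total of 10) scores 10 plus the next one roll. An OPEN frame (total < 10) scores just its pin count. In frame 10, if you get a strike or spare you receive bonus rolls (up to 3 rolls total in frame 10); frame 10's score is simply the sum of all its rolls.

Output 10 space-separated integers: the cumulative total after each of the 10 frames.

Frame 1: SPARE (0+10=10). 10 + next roll (8) = 18. Cumulative: 18
Frame 2: OPEN (8+0=8). Cumulative: 26
Frame 3: STRIKE. 10 + next two rolls (3+7) = 20. Cumulative: 46
Frame 4: SPARE (3+7=10). 10 + next roll (5) = 15. Cumulative: 61
Frame 5: OPEN (5+4=9). Cumulative: 70
Frame 6: SPARE (8+2=10). 10 + next roll (5) = 15. Cumulative: 85
Frame 7: OPEN (5+3=8). Cumulative: 93
Frame 8: OPEN (4+1=5). Cumulative: 98
Frame 9: OPEN (2+4=6). Cumulative: 104
Frame 10: STRIKE. Sum of all frame-10 rolls (10+3+6) = 19. Cumulative: 123

Answer: 18 26 46 61 70 85 93 98 104 123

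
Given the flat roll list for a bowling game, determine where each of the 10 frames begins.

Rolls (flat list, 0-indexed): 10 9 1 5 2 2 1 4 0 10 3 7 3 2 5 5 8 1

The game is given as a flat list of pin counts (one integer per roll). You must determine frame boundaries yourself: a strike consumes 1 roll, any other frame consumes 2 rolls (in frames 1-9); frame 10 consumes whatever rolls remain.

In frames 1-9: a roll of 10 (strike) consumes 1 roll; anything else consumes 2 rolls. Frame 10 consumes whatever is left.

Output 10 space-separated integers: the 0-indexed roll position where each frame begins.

Frame 1 starts at roll index 0: roll=10 (strike), consumes 1 roll
Frame 2 starts at roll index 1: rolls=9,1 (sum=10), consumes 2 rolls
Frame 3 starts at roll index 3: rolls=5,2 (sum=7), consumes 2 rolls
Frame 4 starts at roll index 5: rolls=2,1 (sum=3), consumes 2 rolls
Frame 5 starts at roll index 7: rolls=4,0 (sum=4), consumes 2 rolls
Frame 6 starts at roll index 9: roll=10 (strike), consumes 1 roll
Frame 7 starts at roll index 10: rolls=3,7 (sum=10), consumes 2 rolls
Frame 8 starts at roll index 12: rolls=3,2 (sum=5), consumes 2 rolls
Frame 9 starts at roll index 14: rolls=5,5 (sum=10), consumes 2 rolls
Frame 10 starts at roll index 16: 2 remaining rolls

Answer: 0 1 3 5 7 9 10 12 14 16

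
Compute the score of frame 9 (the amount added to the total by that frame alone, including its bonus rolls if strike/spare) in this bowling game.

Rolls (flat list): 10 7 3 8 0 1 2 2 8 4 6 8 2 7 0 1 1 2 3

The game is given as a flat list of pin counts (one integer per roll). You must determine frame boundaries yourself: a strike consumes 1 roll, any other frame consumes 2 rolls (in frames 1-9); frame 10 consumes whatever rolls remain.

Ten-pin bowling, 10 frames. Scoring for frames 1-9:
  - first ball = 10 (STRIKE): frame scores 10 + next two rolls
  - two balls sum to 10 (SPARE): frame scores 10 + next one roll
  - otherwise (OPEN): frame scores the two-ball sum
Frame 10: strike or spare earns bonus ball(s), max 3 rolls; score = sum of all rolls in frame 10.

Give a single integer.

Frame 1: STRIKE. 10 + next two rolls (7+3) = 20. Cumulative: 20
Frame 2: SPARE (7+3=10). 10 + next roll (8) = 18. Cumulative: 38
Frame 3: OPEN (8+0=8). Cumulative: 46
Frame 4: OPEN (1+2=3). Cumulative: 49
Frame 5: SPARE (2+8=10). 10 + next roll (4) = 14. Cumulative: 63
Frame 6: SPARE (4+6=10). 10 + next roll (8) = 18. Cumulative: 81
Frame 7: SPARE (8+2=10). 10 + next roll (7) = 17. Cumulative: 98
Frame 8: OPEN (7+0=7). Cumulative: 105
Frame 9: OPEN (1+1=2). Cumulative: 107
Frame 10: OPEN. Sum of all frame-10 rolls (2+3) = 5. Cumulative: 112

Answer: 2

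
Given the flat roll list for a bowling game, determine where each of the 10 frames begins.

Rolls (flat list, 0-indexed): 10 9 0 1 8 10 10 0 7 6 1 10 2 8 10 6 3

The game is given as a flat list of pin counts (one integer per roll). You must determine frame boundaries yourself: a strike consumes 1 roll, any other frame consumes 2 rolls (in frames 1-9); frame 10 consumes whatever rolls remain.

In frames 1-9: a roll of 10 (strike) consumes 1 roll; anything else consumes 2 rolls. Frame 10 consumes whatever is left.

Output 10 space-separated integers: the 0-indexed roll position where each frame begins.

Frame 1 starts at roll index 0: roll=10 (strike), consumes 1 roll
Frame 2 starts at roll index 1: rolls=9,0 (sum=9), consumes 2 rolls
Frame 3 starts at roll index 3: rolls=1,8 (sum=9), consumes 2 rolls
Frame 4 starts at roll index 5: roll=10 (strike), consumes 1 roll
Frame 5 starts at roll index 6: roll=10 (strike), consumes 1 roll
Frame 6 starts at roll index 7: rolls=0,7 (sum=7), consumes 2 rolls
Frame 7 starts at roll index 9: rolls=6,1 (sum=7), consumes 2 rolls
Frame 8 starts at roll index 11: roll=10 (strike), consumes 1 roll
Frame 9 starts at roll index 12: rolls=2,8 (sum=10), consumes 2 rolls
Frame 10 starts at roll index 14: 3 remaining rolls

Answer: 0 1 3 5 6 7 9 11 12 14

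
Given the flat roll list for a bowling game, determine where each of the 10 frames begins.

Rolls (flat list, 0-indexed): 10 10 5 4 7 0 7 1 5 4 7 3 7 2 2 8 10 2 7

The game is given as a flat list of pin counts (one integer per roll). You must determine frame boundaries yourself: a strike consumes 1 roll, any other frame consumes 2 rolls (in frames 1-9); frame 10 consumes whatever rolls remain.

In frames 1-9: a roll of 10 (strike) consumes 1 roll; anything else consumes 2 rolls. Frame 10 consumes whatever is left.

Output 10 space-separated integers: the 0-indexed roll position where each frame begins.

Frame 1 starts at roll index 0: roll=10 (strike), consumes 1 roll
Frame 2 starts at roll index 1: roll=10 (strike), consumes 1 roll
Frame 3 starts at roll index 2: rolls=5,4 (sum=9), consumes 2 rolls
Frame 4 starts at roll index 4: rolls=7,0 (sum=7), consumes 2 rolls
Frame 5 starts at roll index 6: rolls=7,1 (sum=8), consumes 2 rolls
Frame 6 starts at roll index 8: rolls=5,4 (sum=9), consumes 2 rolls
Frame 7 starts at roll index 10: rolls=7,3 (sum=10), consumes 2 rolls
Frame 8 starts at roll index 12: rolls=7,2 (sum=9), consumes 2 rolls
Frame 9 starts at roll index 14: rolls=2,8 (sum=10), consumes 2 rolls
Frame 10 starts at roll index 16: 3 remaining rolls

Answer: 0 1 2 4 6 8 10 12 14 16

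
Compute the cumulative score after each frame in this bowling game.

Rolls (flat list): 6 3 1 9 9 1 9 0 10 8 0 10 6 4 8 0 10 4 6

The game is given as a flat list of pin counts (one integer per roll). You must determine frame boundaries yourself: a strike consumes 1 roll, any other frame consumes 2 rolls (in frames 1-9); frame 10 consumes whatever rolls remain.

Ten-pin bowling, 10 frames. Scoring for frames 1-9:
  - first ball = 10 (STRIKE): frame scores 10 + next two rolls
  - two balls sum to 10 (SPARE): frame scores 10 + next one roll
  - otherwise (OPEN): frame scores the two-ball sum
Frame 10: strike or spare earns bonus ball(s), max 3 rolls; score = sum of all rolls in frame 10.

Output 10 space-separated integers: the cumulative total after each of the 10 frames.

Answer: 9 28 47 56 74 82 102 120 128 148

Derivation:
Frame 1: OPEN (6+3=9). Cumulative: 9
Frame 2: SPARE (1+9=10). 10 + next roll (9) = 19. Cumulative: 28
Frame 3: SPARE (9+1=10). 10 + next roll (9) = 19. Cumulative: 47
Frame 4: OPEN (9+0=9). Cumulative: 56
Frame 5: STRIKE. 10 + next two rolls (8+0) = 18. Cumulative: 74
Frame 6: OPEN (8+0=8). Cumulative: 82
Frame 7: STRIKE. 10 + next two rolls (6+4) = 20. Cumulative: 102
Frame 8: SPARE (6+4=10). 10 + next roll (8) = 18. Cumulative: 120
Frame 9: OPEN (8+0=8). Cumulative: 128
Frame 10: STRIKE. Sum of all frame-10 rolls (10+4+6) = 20. Cumulative: 148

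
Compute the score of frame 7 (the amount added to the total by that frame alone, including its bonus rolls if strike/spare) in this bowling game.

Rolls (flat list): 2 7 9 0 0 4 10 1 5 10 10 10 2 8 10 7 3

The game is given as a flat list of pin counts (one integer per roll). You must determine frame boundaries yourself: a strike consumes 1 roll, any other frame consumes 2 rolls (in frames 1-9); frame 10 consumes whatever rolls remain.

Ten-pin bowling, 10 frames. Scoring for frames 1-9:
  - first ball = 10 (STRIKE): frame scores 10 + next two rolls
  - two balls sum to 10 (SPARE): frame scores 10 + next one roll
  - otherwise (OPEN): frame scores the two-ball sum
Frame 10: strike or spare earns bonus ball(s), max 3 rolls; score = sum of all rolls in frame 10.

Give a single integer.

Answer: 22

Derivation:
Frame 1: OPEN (2+7=9). Cumulative: 9
Frame 2: OPEN (9+0=9). Cumulative: 18
Frame 3: OPEN (0+4=4). Cumulative: 22
Frame 4: STRIKE. 10 + next two rolls (1+5) = 16. Cumulative: 38
Frame 5: OPEN (1+5=6). Cumulative: 44
Frame 6: STRIKE. 10 + next two rolls (10+10) = 30. Cumulative: 74
Frame 7: STRIKE. 10 + next two rolls (10+2) = 22. Cumulative: 96
Frame 8: STRIKE. 10 + next two rolls (2+8) = 20. Cumulative: 116
Frame 9: SPARE (2+8=10). 10 + next roll (10) = 20. Cumulative: 136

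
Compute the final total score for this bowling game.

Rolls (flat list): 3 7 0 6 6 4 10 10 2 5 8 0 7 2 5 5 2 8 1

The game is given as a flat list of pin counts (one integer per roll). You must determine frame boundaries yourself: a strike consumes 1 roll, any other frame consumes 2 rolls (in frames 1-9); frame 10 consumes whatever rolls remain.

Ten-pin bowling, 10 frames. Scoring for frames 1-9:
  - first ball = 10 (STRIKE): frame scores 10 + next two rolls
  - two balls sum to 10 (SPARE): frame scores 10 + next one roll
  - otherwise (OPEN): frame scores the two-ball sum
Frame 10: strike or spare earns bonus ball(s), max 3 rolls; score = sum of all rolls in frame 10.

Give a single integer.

Frame 1: SPARE (3+7=10). 10 + next roll (0) = 10. Cumulative: 10
Frame 2: OPEN (0+6=6). Cumulative: 16
Frame 3: SPARE (6+4=10). 10 + next roll (10) = 20. Cumulative: 36
Frame 4: STRIKE. 10 + next two rolls (10+2) = 22. Cumulative: 58
Frame 5: STRIKE. 10 + next two rolls (2+5) = 17. Cumulative: 75
Frame 6: OPEN (2+5=7). Cumulative: 82
Frame 7: OPEN (8+0=8). Cumulative: 90
Frame 8: OPEN (7+2=9). Cumulative: 99
Frame 9: SPARE (5+5=10). 10 + next roll (2) = 12. Cumulative: 111
Frame 10: SPARE. Sum of all frame-10 rolls (2+8+1) = 11. Cumulative: 122

Answer: 122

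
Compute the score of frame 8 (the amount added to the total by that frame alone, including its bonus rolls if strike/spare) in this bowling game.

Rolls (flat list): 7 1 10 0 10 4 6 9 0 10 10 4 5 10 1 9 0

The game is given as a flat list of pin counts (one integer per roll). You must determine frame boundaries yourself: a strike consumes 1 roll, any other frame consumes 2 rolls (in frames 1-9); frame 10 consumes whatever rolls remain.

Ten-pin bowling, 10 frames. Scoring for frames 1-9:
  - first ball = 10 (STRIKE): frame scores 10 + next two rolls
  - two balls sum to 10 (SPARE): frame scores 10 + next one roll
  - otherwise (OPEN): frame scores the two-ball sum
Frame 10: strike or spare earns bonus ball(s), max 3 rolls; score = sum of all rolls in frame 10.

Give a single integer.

Answer: 9

Derivation:
Frame 1: OPEN (7+1=8). Cumulative: 8
Frame 2: STRIKE. 10 + next two rolls (0+10) = 20. Cumulative: 28
Frame 3: SPARE (0+10=10). 10 + next roll (4) = 14. Cumulative: 42
Frame 4: SPARE (4+6=10). 10 + next roll (9) = 19. Cumulative: 61
Frame 5: OPEN (9+0=9). Cumulative: 70
Frame 6: STRIKE. 10 + next two rolls (10+4) = 24. Cumulative: 94
Frame 7: STRIKE. 10 + next two rolls (4+5) = 19. Cumulative: 113
Frame 8: OPEN (4+5=9). Cumulative: 122
Frame 9: STRIKE. 10 + next two rolls (1+9) = 20. Cumulative: 142
Frame 10: SPARE. Sum of all frame-10 rolls (1+9+0) = 10. Cumulative: 152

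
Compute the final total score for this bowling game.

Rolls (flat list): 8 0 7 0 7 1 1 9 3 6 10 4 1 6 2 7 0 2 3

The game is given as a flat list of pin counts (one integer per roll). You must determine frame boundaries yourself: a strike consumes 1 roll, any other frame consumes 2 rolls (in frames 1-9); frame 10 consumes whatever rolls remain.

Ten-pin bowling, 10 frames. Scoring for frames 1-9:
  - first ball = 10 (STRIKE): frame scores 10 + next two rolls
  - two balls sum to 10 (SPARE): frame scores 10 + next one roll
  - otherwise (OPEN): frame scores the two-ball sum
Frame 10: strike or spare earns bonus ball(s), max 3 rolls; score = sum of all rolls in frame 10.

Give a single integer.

Frame 1: OPEN (8+0=8). Cumulative: 8
Frame 2: OPEN (7+0=7). Cumulative: 15
Frame 3: OPEN (7+1=8). Cumulative: 23
Frame 4: SPARE (1+9=10). 10 + next roll (3) = 13. Cumulative: 36
Frame 5: OPEN (3+6=9). Cumulative: 45
Frame 6: STRIKE. 10 + next two rolls (4+1) = 15. Cumulative: 60
Frame 7: OPEN (4+1=5). Cumulative: 65
Frame 8: OPEN (6+2=8). Cumulative: 73
Frame 9: OPEN (7+0=7). Cumulative: 80
Frame 10: OPEN. Sum of all frame-10 rolls (2+3) = 5. Cumulative: 85

Answer: 85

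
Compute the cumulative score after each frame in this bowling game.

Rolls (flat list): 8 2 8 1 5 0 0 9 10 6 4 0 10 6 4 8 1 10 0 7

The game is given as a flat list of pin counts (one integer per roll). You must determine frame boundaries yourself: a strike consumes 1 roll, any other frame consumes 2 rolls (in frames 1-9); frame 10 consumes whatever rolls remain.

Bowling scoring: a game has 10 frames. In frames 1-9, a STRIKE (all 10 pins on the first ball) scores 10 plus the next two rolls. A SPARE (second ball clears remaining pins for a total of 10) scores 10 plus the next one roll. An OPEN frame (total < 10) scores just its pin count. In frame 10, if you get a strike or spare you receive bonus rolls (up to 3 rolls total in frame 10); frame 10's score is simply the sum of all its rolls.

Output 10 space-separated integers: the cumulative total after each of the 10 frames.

Frame 1: SPARE (8+2=10). 10 + next roll (8) = 18. Cumulative: 18
Frame 2: OPEN (8+1=9). Cumulative: 27
Frame 3: OPEN (5+0=5). Cumulative: 32
Frame 4: OPEN (0+9=9). Cumulative: 41
Frame 5: STRIKE. 10 + next two rolls (6+4) = 20. Cumulative: 61
Frame 6: SPARE (6+4=10). 10 + next roll (0) = 10. Cumulative: 71
Frame 7: SPARE (0+10=10). 10 + next roll (6) = 16. Cumulative: 87
Frame 8: SPARE (6+4=10). 10 + next roll (8) = 18. Cumulative: 105
Frame 9: OPEN (8+1=9). Cumulative: 114
Frame 10: STRIKE. Sum of all frame-10 rolls (10+0+7) = 17. Cumulative: 131

Answer: 18 27 32 41 61 71 87 105 114 131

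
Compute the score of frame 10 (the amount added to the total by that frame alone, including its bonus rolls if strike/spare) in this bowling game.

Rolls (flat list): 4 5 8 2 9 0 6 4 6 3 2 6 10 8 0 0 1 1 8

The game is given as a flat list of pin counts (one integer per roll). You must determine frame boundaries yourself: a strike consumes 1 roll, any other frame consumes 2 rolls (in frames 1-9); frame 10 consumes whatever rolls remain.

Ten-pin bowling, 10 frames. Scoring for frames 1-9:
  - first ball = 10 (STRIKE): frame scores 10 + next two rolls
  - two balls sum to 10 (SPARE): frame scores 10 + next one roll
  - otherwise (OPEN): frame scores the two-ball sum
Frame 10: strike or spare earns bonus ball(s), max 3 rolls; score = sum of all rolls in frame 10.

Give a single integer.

Answer: 9

Derivation:
Frame 1: OPEN (4+5=9). Cumulative: 9
Frame 2: SPARE (8+2=10). 10 + next roll (9) = 19. Cumulative: 28
Frame 3: OPEN (9+0=9). Cumulative: 37
Frame 4: SPARE (6+4=10). 10 + next roll (6) = 16. Cumulative: 53
Frame 5: OPEN (6+3=9). Cumulative: 62
Frame 6: OPEN (2+6=8). Cumulative: 70
Frame 7: STRIKE. 10 + next two rolls (8+0) = 18. Cumulative: 88
Frame 8: OPEN (8+0=8). Cumulative: 96
Frame 9: OPEN (0+1=1). Cumulative: 97
Frame 10: OPEN. Sum of all frame-10 rolls (1+8) = 9. Cumulative: 106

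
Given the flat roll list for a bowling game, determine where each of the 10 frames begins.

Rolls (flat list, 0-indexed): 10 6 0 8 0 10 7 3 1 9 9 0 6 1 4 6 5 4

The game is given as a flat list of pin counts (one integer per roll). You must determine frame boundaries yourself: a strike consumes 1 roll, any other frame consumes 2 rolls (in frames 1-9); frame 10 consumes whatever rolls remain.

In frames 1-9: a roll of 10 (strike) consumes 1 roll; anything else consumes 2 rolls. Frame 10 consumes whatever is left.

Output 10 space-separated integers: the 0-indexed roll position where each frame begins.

Frame 1 starts at roll index 0: roll=10 (strike), consumes 1 roll
Frame 2 starts at roll index 1: rolls=6,0 (sum=6), consumes 2 rolls
Frame 3 starts at roll index 3: rolls=8,0 (sum=8), consumes 2 rolls
Frame 4 starts at roll index 5: roll=10 (strike), consumes 1 roll
Frame 5 starts at roll index 6: rolls=7,3 (sum=10), consumes 2 rolls
Frame 6 starts at roll index 8: rolls=1,9 (sum=10), consumes 2 rolls
Frame 7 starts at roll index 10: rolls=9,0 (sum=9), consumes 2 rolls
Frame 8 starts at roll index 12: rolls=6,1 (sum=7), consumes 2 rolls
Frame 9 starts at roll index 14: rolls=4,6 (sum=10), consumes 2 rolls
Frame 10 starts at roll index 16: 2 remaining rolls

Answer: 0 1 3 5 6 8 10 12 14 16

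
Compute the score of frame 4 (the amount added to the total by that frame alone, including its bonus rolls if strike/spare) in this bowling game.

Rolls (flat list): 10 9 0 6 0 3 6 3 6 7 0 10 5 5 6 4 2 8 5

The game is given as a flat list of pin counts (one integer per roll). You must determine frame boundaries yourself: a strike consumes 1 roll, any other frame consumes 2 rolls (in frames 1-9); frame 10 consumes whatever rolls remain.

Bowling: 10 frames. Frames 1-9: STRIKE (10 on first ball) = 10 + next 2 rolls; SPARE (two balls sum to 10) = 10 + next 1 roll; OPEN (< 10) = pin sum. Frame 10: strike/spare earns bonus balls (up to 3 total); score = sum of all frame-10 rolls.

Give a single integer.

Frame 1: STRIKE. 10 + next two rolls (9+0) = 19. Cumulative: 19
Frame 2: OPEN (9+0=9). Cumulative: 28
Frame 3: OPEN (6+0=6). Cumulative: 34
Frame 4: OPEN (3+6=9). Cumulative: 43
Frame 5: OPEN (3+6=9). Cumulative: 52
Frame 6: OPEN (7+0=7). Cumulative: 59

Answer: 9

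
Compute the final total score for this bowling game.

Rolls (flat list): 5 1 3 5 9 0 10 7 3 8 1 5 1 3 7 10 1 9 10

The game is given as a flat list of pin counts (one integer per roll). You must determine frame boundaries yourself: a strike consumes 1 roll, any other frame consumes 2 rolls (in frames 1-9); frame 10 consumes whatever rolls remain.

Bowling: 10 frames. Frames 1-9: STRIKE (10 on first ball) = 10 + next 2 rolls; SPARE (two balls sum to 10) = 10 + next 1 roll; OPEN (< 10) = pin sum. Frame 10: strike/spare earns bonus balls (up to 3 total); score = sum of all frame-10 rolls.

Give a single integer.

Answer: 136

Derivation:
Frame 1: OPEN (5+1=6). Cumulative: 6
Frame 2: OPEN (3+5=8). Cumulative: 14
Frame 3: OPEN (9+0=9). Cumulative: 23
Frame 4: STRIKE. 10 + next two rolls (7+3) = 20. Cumulative: 43
Frame 5: SPARE (7+3=10). 10 + next roll (8) = 18. Cumulative: 61
Frame 6: OPEN (8+1=9). Cumulative: 70
Frame 7: OPEN (5+1=6). Cumulative: 76
Frame 8: SPARE (3+7=10). 10 + next roll (10) = 20. Cumulative: 96
Frame 9: STRIKE. 10 + next two rolls (1+9) = 20. Cumulative: 116
Frame 10: SPARE. Sum of all frame-10 rolls (1+9+10) = 20. Cumulative: 136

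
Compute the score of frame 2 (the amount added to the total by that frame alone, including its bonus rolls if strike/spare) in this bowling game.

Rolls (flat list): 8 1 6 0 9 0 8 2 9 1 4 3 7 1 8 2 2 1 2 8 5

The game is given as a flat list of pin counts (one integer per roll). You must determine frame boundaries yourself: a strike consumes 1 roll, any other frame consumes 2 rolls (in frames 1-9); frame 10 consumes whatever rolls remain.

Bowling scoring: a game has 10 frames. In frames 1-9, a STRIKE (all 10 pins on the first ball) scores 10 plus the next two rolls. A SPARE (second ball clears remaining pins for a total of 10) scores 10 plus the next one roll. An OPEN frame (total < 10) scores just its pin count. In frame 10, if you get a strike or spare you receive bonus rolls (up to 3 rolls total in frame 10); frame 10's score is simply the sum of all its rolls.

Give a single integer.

Answer: 6

Derivation:
Frame 1: OPEN (8+1=9). Cumulative: 9
Frame 2: OPEN (6+0=6). Cumulative: 15
Frame 3: OPEN (9+0=9). Cumulative: 24
Frame 4: SPARE (8+2=10). 10 + next roll (9) = 19. Cumulative: 43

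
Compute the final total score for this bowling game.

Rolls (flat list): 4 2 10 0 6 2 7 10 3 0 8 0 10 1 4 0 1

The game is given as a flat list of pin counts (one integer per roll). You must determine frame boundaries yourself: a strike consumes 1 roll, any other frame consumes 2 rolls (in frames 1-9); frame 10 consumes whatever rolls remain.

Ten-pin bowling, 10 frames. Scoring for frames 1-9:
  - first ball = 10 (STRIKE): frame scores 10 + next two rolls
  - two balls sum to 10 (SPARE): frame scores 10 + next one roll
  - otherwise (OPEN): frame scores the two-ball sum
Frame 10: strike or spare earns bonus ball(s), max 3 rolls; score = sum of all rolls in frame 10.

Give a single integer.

Answer: 82

Derivation:
Frame 1: OPEN (4+2=6). Cumulative: 6
Frame 2: STRIKE. 10 + next two rolls (0+6) = 16. Cumulative: 22
Frame 3: OPEN (0+6=6). Cumulative: 28
Frame 4: OPEN (2+7=9). Cumulative: 37
Frame 5: STRIKE. 10 + next two rolls (3+0) = 13. Cumulative: 50
Frame 6: OPEN (3+0=3). Cumulative: 53
Frame 7: OPEN (8+0=8). Cumulative: 61
Frame 8: STRIKE. 10 + next two rolls (1+4) = 15. Cumulative: 76
Frame 9: OPEN (1+4=5). Cumulative: 81
Frame 10: OPEN. Sum of all frame-10 rolls (0+1) = 1. Cumulative: 82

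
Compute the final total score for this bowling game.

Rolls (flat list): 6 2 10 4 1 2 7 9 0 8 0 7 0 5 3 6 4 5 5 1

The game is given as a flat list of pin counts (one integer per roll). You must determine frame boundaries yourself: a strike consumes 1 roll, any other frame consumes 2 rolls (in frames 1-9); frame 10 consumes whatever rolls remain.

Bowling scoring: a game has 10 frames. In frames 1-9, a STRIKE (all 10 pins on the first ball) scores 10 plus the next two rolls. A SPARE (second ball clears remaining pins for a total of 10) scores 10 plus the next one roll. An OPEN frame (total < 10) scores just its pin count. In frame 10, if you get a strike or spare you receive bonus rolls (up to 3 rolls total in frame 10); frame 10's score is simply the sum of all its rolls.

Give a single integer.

Answer: 95

Derivation:
Frame 1: OPEN (6+2=8). Cumulative: 8
Frame 2: STRIKE. 10 + next two rolls (4+1) = 15. Cumulative: 23
Frame 3: OPEN (4+1=5). Cumulative: 28
Frame 4: OPEN (2+7=9). Cumulative: 37
Frame 5: OPEN (9+0=9). Cumulative: 46
Frame 6: OPEN (8+0=8). Cumulative: 54
Frame 7: OPEN (7+0=7). Cumulative: 61
Frame 8: OPEN (5+3=8). Cumulative: 69
Frame 9: SPARE (6+4=10). 10 + next roll (5) = 15. Cumulative: 84
Frame 10: SPARE. Sum of all frame-10 rolls (5+5+1) = 11. Cumulative: 95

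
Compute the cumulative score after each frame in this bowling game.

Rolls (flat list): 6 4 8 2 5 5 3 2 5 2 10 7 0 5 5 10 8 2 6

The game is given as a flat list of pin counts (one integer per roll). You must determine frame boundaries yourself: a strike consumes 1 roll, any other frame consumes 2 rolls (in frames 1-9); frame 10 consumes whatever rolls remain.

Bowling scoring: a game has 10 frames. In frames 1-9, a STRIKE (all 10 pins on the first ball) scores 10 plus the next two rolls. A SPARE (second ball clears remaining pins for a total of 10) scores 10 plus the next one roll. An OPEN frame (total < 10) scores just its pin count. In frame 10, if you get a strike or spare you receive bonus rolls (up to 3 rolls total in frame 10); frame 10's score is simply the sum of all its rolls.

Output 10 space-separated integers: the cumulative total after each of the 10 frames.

Frame 1: SPARE (6+4=10). 10 + next roll (8) = 18. Cumulative: 18
Frame 2: SPARE (8+2=10). 10 + next roll (5) = 15. Cumulative: 33
Frame 3: SPARE (5+5=10). 10 + next roll (3) = 13. Cumulative: 46
Frame 4: OPEN (3+2=5). Cumulative: 51
Frame 5: OPEN (5+2=7). Cumulative: 58
Frame 6: STRIKE. 10 + next two rolls (7+0) = 17. Cumulative: 75
Frame 7: OPEN (7+0=7). Cumulative: 82
Frame 8: SPARE (5+5=10). 10 + next roll (10) = 20. Cumulative: 102
Frame 9: STRIKE. 10 + next two rolls (8+2) = 20. Cumulative: 122
Frame 10: SPARE. Sum of all frame-10 rolls (8+2+6) = 16. Cumulative: 138

Answer: 18 33 46 51 58 75 82 102 122 138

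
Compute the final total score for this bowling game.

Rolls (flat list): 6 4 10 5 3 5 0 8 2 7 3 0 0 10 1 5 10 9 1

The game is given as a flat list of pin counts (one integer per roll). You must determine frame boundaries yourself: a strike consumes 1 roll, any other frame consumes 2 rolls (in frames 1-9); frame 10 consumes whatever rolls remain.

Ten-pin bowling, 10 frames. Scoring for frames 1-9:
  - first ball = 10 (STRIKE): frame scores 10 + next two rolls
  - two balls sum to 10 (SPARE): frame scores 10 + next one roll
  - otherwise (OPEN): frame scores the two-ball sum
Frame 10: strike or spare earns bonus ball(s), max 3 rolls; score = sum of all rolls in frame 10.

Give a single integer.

Answer: 120

Derivation:
Frame 1: SPARE (6+4=10). 10 + next roll (10) = 20. Cumulative: 20
Frame 2: STRIKE. 10 + next two rolls (5+3) = 18. Cumulative: 38
Frame 3: OPEN (5+3=8). Cumulative: 46
Frame 4: OPEN (5+0=5). Cumulative: 51
Frame 5: SPARE (8+2=10). 10 + next roll (7) = 17. Cumulative: 68
Frame 6: SPARE (7+3=10). 10 + next roll (0) = 10. Cumulative: 78
Frame 7: OPEN (0+0=0). Cumulative: 78
Frame 8: STRIKE. 10 + next two rolls (1+5) = 16. Cumulative: 94
Frame 9: OPEN (1+5=6). Cumulative: 100
Frame 10: STRIKE. Sum of all frame-10 rolls (10+9+1) = 20. Cumulative: 120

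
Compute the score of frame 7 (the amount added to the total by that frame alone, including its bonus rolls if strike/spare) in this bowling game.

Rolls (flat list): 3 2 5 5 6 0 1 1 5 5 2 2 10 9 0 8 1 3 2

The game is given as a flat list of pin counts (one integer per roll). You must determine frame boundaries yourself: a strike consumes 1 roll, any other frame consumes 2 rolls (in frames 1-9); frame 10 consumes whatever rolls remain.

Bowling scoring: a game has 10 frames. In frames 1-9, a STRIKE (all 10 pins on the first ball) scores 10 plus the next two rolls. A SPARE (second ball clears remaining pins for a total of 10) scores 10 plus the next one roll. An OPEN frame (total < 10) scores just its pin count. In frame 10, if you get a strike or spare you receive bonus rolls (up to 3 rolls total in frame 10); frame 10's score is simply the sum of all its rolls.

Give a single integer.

Answer: 19

Derivation:
Frame 1: OPEN (3+2=5). Cumulative: 5
Frame 2: SPARE (5+5=10). 10 + next roll (6) = 16. Cumulative: 21
Frame 3: OPEN (6+0=6). Cumulative: 27
Frame 4: OPEN (1+1=2). Cumulative: 29
Frame 5: SPARE (5+5=10). 10 + next roll (2) = 12. Cumulative: 41
Frame 6: OPEN (2+2=4). Cumulative: 45
Frame 7: STRIKE. 10 + next two rolls (9+0) = 19. Cumulative: 64
Frame 8: OPEN (9+0=9). Cumulative: 73
Frame 9: OPEN (8+1=9). Cumulative: 82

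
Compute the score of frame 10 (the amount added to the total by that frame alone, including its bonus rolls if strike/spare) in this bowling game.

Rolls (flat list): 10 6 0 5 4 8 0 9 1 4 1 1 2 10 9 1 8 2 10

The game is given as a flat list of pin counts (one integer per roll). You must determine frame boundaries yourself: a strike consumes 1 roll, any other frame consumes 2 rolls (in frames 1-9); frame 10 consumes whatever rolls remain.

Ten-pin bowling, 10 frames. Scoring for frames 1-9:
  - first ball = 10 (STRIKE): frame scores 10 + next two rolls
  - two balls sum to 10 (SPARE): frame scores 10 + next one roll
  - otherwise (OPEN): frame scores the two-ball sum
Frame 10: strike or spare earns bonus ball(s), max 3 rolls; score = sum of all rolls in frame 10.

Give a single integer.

Frame 1: STRIKE. 10 + next two rolls (6+0) = 16. Cumulative: 16
Frame 2: OPEN (6+0=6). Cumulative: 22
Frame 3: OPEN (5+4=9). Cumulative: 31
Frame 4: OPEN (8+0=8). Cumulative: 39
Frame 5: SPARE (9+1=10). 10 + next roll (4) = 14. Cumulative: 53
Frame 6: OPEN (4+1=5). Cumulative: 58
Frame 7: OPEN (1+2=3). Cumulative: 61
Frame 8: STRIKE. 10 + next two rolls (9+1) = 20. Cumulative: 81
Frame 9: SPARE (9+1=10). 10 + next roll (8) = 18. Cumulative: 99
Frame 10: SPARE. Sum of all frame-10 rolls (8+2+10) = 20. Cumulative: 119

Answer: 20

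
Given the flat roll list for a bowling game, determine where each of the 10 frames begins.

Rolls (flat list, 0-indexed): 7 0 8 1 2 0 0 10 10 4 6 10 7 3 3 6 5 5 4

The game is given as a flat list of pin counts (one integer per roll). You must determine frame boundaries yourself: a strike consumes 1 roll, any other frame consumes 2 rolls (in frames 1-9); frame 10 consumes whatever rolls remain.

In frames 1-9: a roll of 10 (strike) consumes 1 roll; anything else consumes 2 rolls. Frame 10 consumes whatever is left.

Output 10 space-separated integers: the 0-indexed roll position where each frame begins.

Frame 1 starts at roll index 0: rolls=7,0 (sum=7), consumes 2 rolls
Frame 2 starts at roll index 2: rolls=8,1 (sum=9), consumes 2 rolls
Frame 3 starts at roll index 4: rolls=2,0 (sum=2), consumes 2 rolls
Frame 4 starts at roll index 6: rolls=0,10 (sum=10), consumes 2 rolls
Frame 5 starts at roll index 8: roll=10 (strike), consumes 1 roll
Frame 6 starts at roll index 9: rolls=4,6 (sum=10), consumes 2 rolls
Frame 7 starts at roll index 11: roll=10 (strike), consumes 1 roll
Frame 8 starts at roll index 12: rolls=7,3 (sum=10), consumes 2 rolls
Frame 9 starts at roll index 14: rolls=3,6 (sum=9), consumes 2 rolls
Frame 10 starts at roll index 16: 3 remaining rolls

Answer: 0 2 4 6 8 9 11 12 14 16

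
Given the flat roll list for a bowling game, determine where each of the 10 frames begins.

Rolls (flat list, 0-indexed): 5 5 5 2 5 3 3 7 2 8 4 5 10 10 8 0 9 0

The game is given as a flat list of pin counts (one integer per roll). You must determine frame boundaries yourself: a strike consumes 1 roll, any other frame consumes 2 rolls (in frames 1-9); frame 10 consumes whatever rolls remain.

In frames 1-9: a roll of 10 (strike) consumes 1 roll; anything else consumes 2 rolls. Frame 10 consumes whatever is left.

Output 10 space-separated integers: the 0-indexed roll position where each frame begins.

Frame 1 starts at roll index 0: rolls=5,5 (sum=10), consumes 2 rolls
Frame 2 starts at roll index 2: rolls=5,2 (sum=7), consumes 2 rolls
Frame 3 starts at roll index 4: rolls=5,3 (sum=8), consumes 2 rolls
Frame 4 starts at roll index 6: rolls=3,7 (sum=10), consumes 2 rolls
Frame 5 starts at roll index 8: rolls=2,8 (sum=10), consumes 2 rolls
Frame 6 starts at roll index 10: rolls=4,5 (sum=9), consumes 2 rolls
Frame 7 starts at roll index 12: roll=10 (strike), consumes 1 roll
Frame 8 starts at roll index 13: roll=10 (strike), consumes 1 roll
Frame 9 starts at roll index 14: rolls=8,0 (sum=8), consumes 2 rolls
Frame 10 starts at roll index 16: 2 remaining rolls

Answer: 0 2 4 6 8 10 12 13 14 16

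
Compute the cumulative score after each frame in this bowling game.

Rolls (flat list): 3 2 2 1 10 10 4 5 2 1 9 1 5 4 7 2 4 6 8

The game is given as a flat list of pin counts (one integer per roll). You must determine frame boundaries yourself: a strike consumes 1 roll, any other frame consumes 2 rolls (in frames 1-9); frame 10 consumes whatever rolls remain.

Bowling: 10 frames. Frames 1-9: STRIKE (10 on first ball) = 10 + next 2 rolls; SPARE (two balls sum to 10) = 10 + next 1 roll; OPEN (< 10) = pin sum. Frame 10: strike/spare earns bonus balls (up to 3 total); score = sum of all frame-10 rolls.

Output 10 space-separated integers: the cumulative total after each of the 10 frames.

Frame 1: OPEN (3+2=5). Cumulative: 5
Frame 2: OPEN (2+1=3). Cumulative: 8
Frame 3: STRIKE. 10 + next two rolls (10+4) = 24. Cumulative: 32
Frame 4: STRIKE. 10 + next two rolls (4+5) = 19. Cumulative: 51
Frame 5: OPEN (4+5=9). Cumulative: 60
Frame 6: OPEN (2+1=3). Cumulative: 63
Frame 7: SPARE (9+1=10). 10 + next roll (5) = 15. Cumulative: 78
Frame 8: OPEN (5+4=9). Cumulative: 87
Frame 9: OPEN (7+2=9). Cumulative: 96
Frame 10: SPARE. Sum of all frame-10 rolls (4+6+8) = 18. Cumulative: 114

Answer: 5 8 32 51 60 63 78 87 96 114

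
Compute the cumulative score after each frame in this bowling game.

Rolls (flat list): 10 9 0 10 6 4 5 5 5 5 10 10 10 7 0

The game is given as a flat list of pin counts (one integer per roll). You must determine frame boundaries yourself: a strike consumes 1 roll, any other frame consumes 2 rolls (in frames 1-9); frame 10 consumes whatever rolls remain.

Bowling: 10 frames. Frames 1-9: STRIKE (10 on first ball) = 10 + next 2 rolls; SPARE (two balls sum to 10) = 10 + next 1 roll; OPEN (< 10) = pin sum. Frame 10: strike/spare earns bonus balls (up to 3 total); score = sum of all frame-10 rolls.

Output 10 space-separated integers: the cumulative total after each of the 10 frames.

Answer: 19 28 48 63 78 98 128 155 172 179

Derivation:
Frame 1: STRIKE. 10 + next two rolls (9+0) = 19. Cumulative: 19
Frame 2: OPEN (9+0=9). Cumulative: 28
Frame 3: STRIKE. 10 + next two rolls (6+4) = 20. Cumulative: 48
Frame 4: SPARE (6+4=10). 10 + next roll (5) = 15. Cumulative: 63
Frame 5: SPARE (5+5=10). 10 + next roll (5) = 15. Cumulative: 78
Frame 6: SPARE (5+5=10). 10 + next roll (10) = 20. Cumulative: 98
Frame 7: STRIKE. 10 + next two rolls (10+10) = 30. Cumulative: 128
Frame 8: STRIKE. 10 + next two rolls (10+7) = 27. Cumulative: 155
Frame 9: STRIKE. 10 + next two rolls (7+0) = 17. Cumulative: 172
Frame 10: OPEN. Sum of all frame-10 rolls (7+0) = 7. Cumulative: 179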